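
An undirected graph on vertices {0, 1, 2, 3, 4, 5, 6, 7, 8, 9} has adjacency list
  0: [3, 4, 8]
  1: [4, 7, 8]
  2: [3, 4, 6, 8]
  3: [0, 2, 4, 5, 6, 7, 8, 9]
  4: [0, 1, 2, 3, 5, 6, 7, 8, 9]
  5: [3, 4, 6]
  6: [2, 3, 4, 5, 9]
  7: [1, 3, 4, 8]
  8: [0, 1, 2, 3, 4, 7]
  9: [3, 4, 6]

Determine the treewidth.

3

A width-3 tree decomposition is:
Bags: B1 = {2, 3, 4, 8}  B2 = {2, 3, 4, 6}  B3 = {3, 4, 7, 8}  B4 = {3, 4, 6, 9}  B5 = {3, 4, 5, 6}  B6 = {1, 4, 7, 8}  B7 = {0, 3, 4, 8}
Tree: B1–B2, B1–B3, B2–B4, B4–B5, B3–B6, B1–B7
The largest bag has 4 vertices, giving width 3; this decomposition certifies tw(G) ≤ 3. On the other hand G contains the 4-clique {1, 4, 7, 8}. A clique must lie in a single bag of any decomposition, so no decomposition can have width below 3. Combining the bounds, tw(G) = 3.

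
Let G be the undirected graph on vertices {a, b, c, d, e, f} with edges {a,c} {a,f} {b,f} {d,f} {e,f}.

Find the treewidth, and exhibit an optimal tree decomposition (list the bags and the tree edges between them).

The largest bag has 2 vertices, giving width 1; this decomposition certifies tw(G) ≤ 1. Since G has at least one edge (e.g. f–d), it is not an edgeless graph, so tw(G) ≥ 1. Therefore the treewidth is 1.

Treewidth 1.
Bags: B1 = {d, f}  B2 = {e, f}  B3 = {b, f}  B4 = {a, f}  B5 = {a, c}
Tree: B1–B2, B2–B3, B2–B4, B4–B5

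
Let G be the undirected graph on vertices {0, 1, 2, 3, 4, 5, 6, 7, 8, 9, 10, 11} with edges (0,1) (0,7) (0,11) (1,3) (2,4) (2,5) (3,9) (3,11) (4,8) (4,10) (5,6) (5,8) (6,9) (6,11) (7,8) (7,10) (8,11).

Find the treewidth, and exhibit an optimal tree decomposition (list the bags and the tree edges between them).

The largest bag has 4 vertices, giving width 3; this decomposition certifies tw(G) ≤ 3. For the lower bound: the 4 vertex sets {2,4,10}, {5}, {8}, {0,6,7,11} are disjoint, each induces a connected subgraph, and every pair is joined by at least one edge of G. Contracting each set to a single vertex therefore yields K_{4} as a minor, and since treewidth is minor-monotone, tw(G) ≥ tw(K_{4}) = 3. Hence tw(G) = 3 exactly.

Treewidth 3.
One optimal decomposition is:
Bags: B1 = {2, 4, 5, 10}  B2 = {4, 5, 8, 10}  B3 = {5, 7, 8, 10}  B4 = {5, 6, 7, 8}  B5 = {6, 7, 8, 11}  B6 = {0, 6, 7, 11}  B7 = {0, 6, 9, 11}  B8 = {0, 3, 9, 11}  B9 = {0, 1, 3, 9}
Tree: B1–B2, B2–B3, B3–B4, B4–B5, B5–B6, B6–B7, B7–B8, B8–B9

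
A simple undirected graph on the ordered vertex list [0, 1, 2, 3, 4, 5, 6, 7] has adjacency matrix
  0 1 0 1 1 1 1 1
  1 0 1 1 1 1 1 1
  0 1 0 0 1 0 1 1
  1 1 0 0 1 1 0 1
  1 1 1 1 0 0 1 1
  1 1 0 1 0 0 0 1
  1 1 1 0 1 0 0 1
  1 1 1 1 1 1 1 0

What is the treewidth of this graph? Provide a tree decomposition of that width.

Every bag has size at most 5, so the width is 5 − 1 = 4 and tw(G) ≤ 4. Conversely, {0, 1, 3, 4, 7} is a clique of size 5, and the vertices of any clique must share a bag in every tree decomposition; so some bag has ≥ 5 vertices and tw(G) ≥ 4. Hence tw(G) = 4 exactly.

Treewidth 4.
One such decomposition:
Bags: B1 = {0, 1, 4, 6, 7}  B2 = {0, 1, 3, 4, 7}  B3 = {1, 2, 4, 6, 7}  B4 = {0, 1, 3, 5, 7}
Tree: B1–B2, B1–B3, B2–B4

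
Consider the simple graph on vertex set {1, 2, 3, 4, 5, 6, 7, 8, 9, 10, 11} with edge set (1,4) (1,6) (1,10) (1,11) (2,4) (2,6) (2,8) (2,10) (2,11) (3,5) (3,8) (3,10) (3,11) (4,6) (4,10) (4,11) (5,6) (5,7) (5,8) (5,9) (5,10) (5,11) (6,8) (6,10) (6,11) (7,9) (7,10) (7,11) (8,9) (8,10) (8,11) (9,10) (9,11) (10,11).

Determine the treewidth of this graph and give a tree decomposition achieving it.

Each bag holds 5 vertices, so the decomposition has width 4, which upper-bounds the treewidth. Conversely, {1, 4, 6, 10, 11} is a clique of size 5, and the vertices of any clique must share a bag in every tree decomposition; so some bag has ≥ 5 vertices and tw(G) ≥ 4. Combining the bounds, tw(G) = 4.

Treewidth 4.
Bags: B1 = {2, 4, 6, 10, 11}  B2 = {2, 6, 8, 10, 11}  B3 = {5, 6, 8, 10, 11}  B4 = {5, 8, 9, 10, 11}  B5 = {5, 7, 9, 10, 11}  B6 = {1, 4, 6, 10, 11}  B7 = {3, 5, 8, 10, 11}
Tree: B1–B2, B2–B3, B3–B4, B4–B5, B1–B6, B4–B7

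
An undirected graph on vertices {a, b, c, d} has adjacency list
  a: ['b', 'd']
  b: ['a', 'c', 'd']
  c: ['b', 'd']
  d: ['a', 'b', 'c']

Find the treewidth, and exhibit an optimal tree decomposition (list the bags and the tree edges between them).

Treewidth 2.
Bags: B1 = {a, b, d}  B2 = {b, c, d}
Tree: B1–B2

Each bag holds 3 vertices, so the decomposition has width 2, which upper-bounds the treewidth. For the lower bound, the 3 vertices {b, c, d} are pairwise adjacent, and any tree decomposition puts a clique entirely inside one bag — forcing width ≥ 2. The upper and lower bounds meet at 2, so that is the treewidth.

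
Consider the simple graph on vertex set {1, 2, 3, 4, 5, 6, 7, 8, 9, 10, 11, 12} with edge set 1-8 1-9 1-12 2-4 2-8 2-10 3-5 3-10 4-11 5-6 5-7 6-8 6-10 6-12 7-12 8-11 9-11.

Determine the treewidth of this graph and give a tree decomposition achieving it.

Treewidth 3.
Bags: B1 = {3, 5, 7, 10}  B2 = {5, 6, 7, 10}  B3 = {6, 7, 10, 12}  B4 = {2, 6, 10, 12}  B5 = {2, 6, 8, 12}  B6 = {1, 2, 8, 12}  B7 = {1, 2, 4, 8}  B8 = {1, 4, 8, 11}  B9 = {1, 4, 9, 11}
Tree: B1–B2, B2–B3, B3–B4, B4–B5, B5–B6, B6–B7, B7–B8, B8–B9

Every bag has size at most 4, so the width is 4 − 1 = 3 and tw(G) ≤ 3. For the lower bound: the 4 vertex sets {3,5,7}, {10}, {6}, {1,2,8,12} are disjoint, each induces a connected subgraph, and every pair is joined by at least one edge of G. Contracting each set to a single vertex therefore yields K_{4} as a minor, and since treewidth is minor-monotone, tw(G) ≥ tw(K_{4}) = 3. Combining the bounds, tw(G) = 3.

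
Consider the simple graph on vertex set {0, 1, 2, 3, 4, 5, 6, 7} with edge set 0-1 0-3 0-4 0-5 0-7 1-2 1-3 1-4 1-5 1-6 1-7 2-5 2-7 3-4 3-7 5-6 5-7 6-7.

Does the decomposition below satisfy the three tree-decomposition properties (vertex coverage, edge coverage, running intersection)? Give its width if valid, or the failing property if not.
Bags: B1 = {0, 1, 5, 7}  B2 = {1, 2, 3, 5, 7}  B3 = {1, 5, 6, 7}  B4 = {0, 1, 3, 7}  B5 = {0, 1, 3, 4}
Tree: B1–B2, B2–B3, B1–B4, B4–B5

No — bags containing vertex 3 are not connected in the tree.

A tree decomposition must satisfy three properties: every vertex lies in some bag; for every edge, both endpoints lie together in some bag; and for every vertex, the bags containing it form a connected subtree. Here bags containing vertex 3 are not connected in the tree, so the decomposition is invalid.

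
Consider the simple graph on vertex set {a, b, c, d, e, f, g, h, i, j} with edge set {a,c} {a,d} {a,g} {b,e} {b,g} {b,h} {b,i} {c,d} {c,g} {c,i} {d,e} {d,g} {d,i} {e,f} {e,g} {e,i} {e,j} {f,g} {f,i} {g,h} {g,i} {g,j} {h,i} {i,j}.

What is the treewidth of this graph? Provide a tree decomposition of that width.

The largest bag has 4 vertices, giving width 3; this decomposition certifies tw(G) ≤ 3. For the lower bound, the 4 vertices {a, c, d, g} are pairwise adjacent, and any tree decomposition puts a clique entirely inside one bag — forcing width ≥ 3. Hence tw(G) = 3 exactly.

Treewidth 3.
One such decomposition:
Bags: B1 = {b, e, g, i}  B2 = {b, g, h, i}  B3 = {e, f, g, i}  B4 = {d, e, g, i}  B5 = {c, d, g, i}  B6 = {a, c, d, g}  B7 = {e, g, i, j}
Tree: B1–B2, B1–B3, B1–B4, B4–B5, B5–B6, B4–B7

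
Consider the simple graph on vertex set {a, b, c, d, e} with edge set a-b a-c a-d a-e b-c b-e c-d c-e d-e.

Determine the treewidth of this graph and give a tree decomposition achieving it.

Treewidth 3.
One such decomposition:
Bags: B1 = {a, c, d, e}  B2 = {a, b, c, e}
Tree: B1–B2

Each bag holds 4 vertices, so the decomposition has width 3, which upper-bounds the treewidth. For the lower bound, the 4 vertices {a, c, d, e} are pairwise adjacent, and any tree decomposition puts a clique entirely inside one bag — forcing width ≥ 3. The upper and lower bounds meet at 3, so that is the treewidth.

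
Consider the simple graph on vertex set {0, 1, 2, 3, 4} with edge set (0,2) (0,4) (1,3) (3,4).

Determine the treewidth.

A width-1 tree decomposition is:
Bags: B1 = {1, 3}  B2 = {3, 4}  B3 = {0, 4}  B4 = {0, 2}
Tree: B1–B2, B2–B3, B3–B4
Every bag has size at most 2, so the width is 2 − 1 = 1 and tw(G) ≤ 1. G has an edge, so its treewidth is at least 1. Therefore the treewidth is 1.

1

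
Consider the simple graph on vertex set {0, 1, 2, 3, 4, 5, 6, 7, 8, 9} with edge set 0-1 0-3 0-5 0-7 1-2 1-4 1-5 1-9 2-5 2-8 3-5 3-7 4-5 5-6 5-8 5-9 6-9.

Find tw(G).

A width-2 tree decomposition is:
Bags: B1 = {1, 5, 9}  B2 = {5, 6, 9}  B3 = {1, 4, 5}  B4 = {0, 1, 5}  B5 = {1, 2, 5}  B6 = {0, 3, 5}  B7 = {0, 3, 7}  B8 = {2, 5, 8}
Tree: B1–B2, B1–B3, B1–B4, B1–B5, B4–B6, B6–B7, B5–B8
The largest bag has 3 vertices, giving width 2; this decomposition certifies tw(G) ≤ 2. On the other hand G contains the 3-clique {2, 5, 8}. A clique must lie in a single bag of any decomposition, so no decomposition can have width below 2. Combining the bounds, tw(G) = 2.

2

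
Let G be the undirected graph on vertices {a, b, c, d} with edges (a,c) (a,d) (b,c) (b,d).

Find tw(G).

2

A width-2 tree decomposition is:
Bags: B1 = {a, c, d}  B2 = {b, c, d}
Tree: B1–B2
Every bag has size at most 3, so the width is 3 − 1 = 2 and tw(G) ≤ 2. The edges d–a–c–b–d form a cycle, so G is not a tree and its treewidth is at least 2. Combining the bounds, tw(G) = 2.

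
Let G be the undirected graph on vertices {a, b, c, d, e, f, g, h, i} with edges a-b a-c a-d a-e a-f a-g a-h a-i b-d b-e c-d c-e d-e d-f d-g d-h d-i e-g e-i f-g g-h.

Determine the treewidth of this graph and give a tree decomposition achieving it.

Each bag holds 4 vertices, so the decomposition has width 3, which upper-bounds the treewidth. Conversely, {a, d, e, g} is a clique of size 4, and the vertices of any clique must share a bag in every tree decomposition; so some bag has ≥ 4 vertices and tw(G) ≥ 3. Combining the bounds, tw(G) = 3.

Treewidth 3.
One optimal decomposition is:
Bags: B1 = {a, c, d, e}  B2 = {a, d, e, g}  B3 = {a, d, f, g}  B4 = {a, b, d, e}  B5 = {a, d, e, i}  B6 = {a, d, g, h}
Tree: B1–B2, B2–B3, B2–B4, B4–B5, B2–B6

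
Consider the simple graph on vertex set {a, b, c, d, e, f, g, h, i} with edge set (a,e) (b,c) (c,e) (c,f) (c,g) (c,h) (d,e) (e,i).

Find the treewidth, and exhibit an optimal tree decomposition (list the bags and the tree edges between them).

Treewidth 1.
One such decomposition:
Bags: B1 = {a, e}  B2 = {c, e}  B3 = {d, e}  B4 = {c, h}  B5 = {e, i}  B6 = {b, c}  B7 = {c, f}  B8 = {c, g}
Tree: B1–B2, B2–B3, B2–B4, B2–B5, B2–B6, B4–B7, B4–B8

Every bag has size at most 2, so the width is 2 − 1 = 1 and tw(G) ≤ 1. Since G has at least one edge (e.g. e–a), it is not an edgeless graph, so tw(G) ≥ 1. Therefore the treewidth is 1.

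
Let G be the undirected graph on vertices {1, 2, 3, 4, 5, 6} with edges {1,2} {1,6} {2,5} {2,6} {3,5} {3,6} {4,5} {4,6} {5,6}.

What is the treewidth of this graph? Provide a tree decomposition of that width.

Treewidth 2.
One such decomposition:
Bags: B1 = {4, 5, 6}  B2 = {3, 5, 6}  B3 = {2, 5, 6}  B4 = {1, 2, 6}
Tree: B1–B2, B2–B3, B3–B4

The largest bag has 3 vertices, giving width 2; this decomposition certifies tw(G) ≤ 2. For the lower bound, the 3 vertices {1, 2, 6} are pairwise adjacent, and any tree decomposition puts a clique entirely inside one bag — forcing width ≥ 2. Hence tw(G) = 2 exactly.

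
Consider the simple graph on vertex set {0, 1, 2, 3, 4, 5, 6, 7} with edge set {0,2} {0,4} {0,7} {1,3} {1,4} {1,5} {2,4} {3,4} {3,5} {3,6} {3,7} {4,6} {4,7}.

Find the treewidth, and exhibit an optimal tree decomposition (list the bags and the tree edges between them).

The largest bag has 3 vertices, giving width 2; this decomposition certifies tw(G) ≤ 2. Conversely, {0, 2, 4} is a clique of size 3, and the vertices of any clique must share a bag in every tree decomposition; so some bag has ≥ 3 vertices and tw(G) ≥ 2. Hence tw(G) = 2 exactly.

Treewidth 2.
Bags: B1 = {3, 4, 6}  B2 = {3, 4, 7}  B3 = {1, 3, 4}  B4 = {0, 4, 7}  B5 = {0, 2, 4}  B6 = {1, 3, 5}
Tree: B1–B2, B1–B3, B2–B4, B4–B5, B3–B6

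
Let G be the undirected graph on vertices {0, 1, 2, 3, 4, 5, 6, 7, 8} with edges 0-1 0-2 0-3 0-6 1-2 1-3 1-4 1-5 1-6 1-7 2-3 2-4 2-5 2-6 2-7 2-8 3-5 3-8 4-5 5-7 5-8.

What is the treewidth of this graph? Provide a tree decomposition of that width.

Each bag holds 4 vertices, so the decomposition has width 3, which upper-bounds the treewidth. Conversely, {2, 3, 5, 8} is a clique of size 4, and the vertices of any clique must share a bag in every tree decomposition; so some bag has ≥ 4 vertices and tw(G) ≥ 3. Therefore the treewidth is 3.

Treewidth 3.
One such decomposition:
Bags: B1 = {0, 1, 2, 3}  B2 = {1, 2, 3, 5}  B3 = {0, 1, 2, 6}  B4 = {1, 2, 5, 7}  B5 = {1, 2, 4, 5}  B6 = {2, 3, 5, 8}
Tree: B1–B2, B1–B3, B2–B4, B4–B5, B2–B6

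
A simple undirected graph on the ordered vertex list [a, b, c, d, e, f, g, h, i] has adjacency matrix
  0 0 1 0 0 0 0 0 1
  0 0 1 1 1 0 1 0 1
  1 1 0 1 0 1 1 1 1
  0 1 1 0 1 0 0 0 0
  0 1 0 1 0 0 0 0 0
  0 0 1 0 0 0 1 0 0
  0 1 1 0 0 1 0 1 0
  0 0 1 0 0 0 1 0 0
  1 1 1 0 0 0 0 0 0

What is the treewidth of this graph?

A width-2 tree decomposition is:
Bags: B1 = {b, d, e}  B2 = {b, c, d}  B3 = {b, c, g}  B4 = {b, c, i}  B5 = {c, g, h}  B6 = {a, c, i}  B7 = {c, f, g}
Tree: B1–B2, B2–B3, B3–B4, B3–B5, B4–B6, B3–B7
Each bag holds 3 vertices, so the decomposition has width 2, which upper-bounds the treewidth. On the other hand G contains the 3-clique {b, d, e}. A clique must lie in a single bag of any decomposition, so no decomposition can have width below 2. Combining the bounds, tw(G) = 2.

2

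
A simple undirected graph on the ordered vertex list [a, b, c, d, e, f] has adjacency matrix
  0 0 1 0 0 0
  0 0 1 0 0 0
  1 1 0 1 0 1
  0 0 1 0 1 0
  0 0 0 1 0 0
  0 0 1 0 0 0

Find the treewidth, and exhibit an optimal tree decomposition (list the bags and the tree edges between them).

Treewidth 1.
Bags: B1 = {a, c}  B2 = {c, f}  B3 = {b, c}  B4 = {c, d}  B5 = {d, e}
Tree: B1–B2, B2–B3, B3–B4, B4–B5

The largest bag has 2 vertices, giving width 1; this decomposition certifies tw(G) ≤ 1. G has an edge, so its treewidth is at least 1. The upper and lower bounds meet at 1, so that is the treewidth.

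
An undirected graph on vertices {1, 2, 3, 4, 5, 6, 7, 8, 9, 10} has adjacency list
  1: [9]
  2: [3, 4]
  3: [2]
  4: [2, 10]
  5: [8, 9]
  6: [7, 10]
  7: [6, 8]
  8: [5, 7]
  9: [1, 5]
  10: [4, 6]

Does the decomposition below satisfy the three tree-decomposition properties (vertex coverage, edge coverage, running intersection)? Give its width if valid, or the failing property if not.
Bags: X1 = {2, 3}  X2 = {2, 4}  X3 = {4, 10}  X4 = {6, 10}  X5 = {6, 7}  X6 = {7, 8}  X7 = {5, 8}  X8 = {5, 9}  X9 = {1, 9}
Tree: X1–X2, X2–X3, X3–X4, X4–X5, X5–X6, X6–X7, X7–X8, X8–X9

Every vertex of G appears in some bag (union = {1, 2, 3, 4, 5, 6, 7, 8, 9, 10}); every edge is covered by a bag; and for each vertex v the set of bags containing v is connected in the bag tree. The decomposition is therefore valid. The largest bag has 2 vertices, so the width is 1.

Yes; width 1.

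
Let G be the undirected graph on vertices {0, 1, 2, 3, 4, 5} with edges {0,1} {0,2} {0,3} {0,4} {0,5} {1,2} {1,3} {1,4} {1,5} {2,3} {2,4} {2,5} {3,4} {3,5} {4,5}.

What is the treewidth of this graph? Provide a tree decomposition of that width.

Treewidth 5.
Bags: B1 = {0, 1, 2, 3, 4, 5}
Tree: (single bag)

With just one bag of size 6, the width is 6 − 1 = 5, so tw(G) ≤ 5. On the other hand G contains the 6-clique {0, 1, 2, 3, 4, 5}. A clique must lie in a single bag of any decomposition, so no decomposition can have width below 5. Therefore the treewidth is 5.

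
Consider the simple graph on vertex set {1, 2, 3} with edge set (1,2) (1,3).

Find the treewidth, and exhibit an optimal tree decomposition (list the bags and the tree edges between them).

Each bag holds 2 vertices, so the decomposition has width 1, which upper-bounds the treewidth. Since G has at least one edge (e.g. 1–2), it is not an edgeless graph, so tw(G) ≥ 1. Combining the bounds, tw(G) = 1.

Treewidth 1.
One optimal decomposition is:
Bags: B1 = {1, 2}  B2 = {1, 3}
Tree: B1–B2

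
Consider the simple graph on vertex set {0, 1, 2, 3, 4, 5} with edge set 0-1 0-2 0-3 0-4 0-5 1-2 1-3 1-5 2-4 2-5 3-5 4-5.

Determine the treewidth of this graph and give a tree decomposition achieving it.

Every bag has size at most 4, so the width is 4 − 1 = 3 and tw(G) ≤ 3. On the other hand G contains the 4-clique {0, 1, 2, 5}. A clique must lie in a single bag of any decomposition, so no decomposition can have width below 3. The upper and lower bounds meet at 3, so that is the treewidth.

Treewidth 3.
One optimal decomposition is:
Bags: B1 = {0, 1, 2, 5}  B2 = {0, 2, 4, 5}  B3 = {0, 1, 3, 5}
Tree: B1–B2, B1–B3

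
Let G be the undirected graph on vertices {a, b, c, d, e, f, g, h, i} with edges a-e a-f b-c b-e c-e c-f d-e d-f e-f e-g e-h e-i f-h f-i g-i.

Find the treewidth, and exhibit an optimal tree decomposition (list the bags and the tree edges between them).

Treewidth 2.
One optimal decomposition is:
Bags: B1 = {c, e, f}  B2 = {e, f, h}  B3 = {a, e, f}  B4 = {b, c, e}  B5 = {e, f, i}  B6 = {e, g, i}  B7 = {d, e, f}
Tree: B1–B2, B1–B3, B1–B4, B3–B5, B5–B6, B1–B7

The largest bag has 3 vertices, giving width 2; this decomposition certifies tw(G) ≤ 2. For the lower bound, the 3 vertices {e, g, i} are pairwise adjacent, and any tree decomposition puts a clique entirely inside one bag — forcing width ≥ 2. Combining the bounds, tw(G) = 2.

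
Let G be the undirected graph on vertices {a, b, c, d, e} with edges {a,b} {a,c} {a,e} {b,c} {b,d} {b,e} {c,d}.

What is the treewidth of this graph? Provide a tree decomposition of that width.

Treewidth 2.
Bags: B1 = {a, b, c}  B2 = {b, c, d}  B3 = {a, b, e}
Tree: B1–B2, B1–B3

Every bag has size at most 3, so the width is 3 − 1 = 2 and tw(G) ≤ 2. Conversely, {a, b, e} is a clique of size 3, and the vertices of any clique must share a bag in every tree decomposition; so some bag has ≥ 3 vertices and tw(G) ≥ 2. Hence tw(G) = 2 exactly.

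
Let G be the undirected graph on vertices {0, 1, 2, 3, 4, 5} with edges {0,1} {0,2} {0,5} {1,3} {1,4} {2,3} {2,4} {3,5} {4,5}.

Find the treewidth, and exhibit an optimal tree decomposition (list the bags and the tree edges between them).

Treewidth 3.
One such decomposition:
Bags: B1 = {0, 3, 4, 5}  B2 = {0, 2, 3, 4}  B3 = {0, 1, 3, 4}
Tree: B1–B2, B2–B3

The largest bag has 4 vertices, giving width 3; this decomposition certifies tw(G) ≤ 3. For the lower bound: the 4 vertex sets {0,5}, {2,4}, {3}, {1} are disjoint, each induces a connected subgraph, and every pair is joined by at least one edge of G. Contracting each set to a single vertex therefore yields K_{4} as a minor, and since treewidth is minor-monotone, tw(G) ≥ tw(K_{4}) = 3. The upper and lower bounds meet at 3, so that is the treewidth.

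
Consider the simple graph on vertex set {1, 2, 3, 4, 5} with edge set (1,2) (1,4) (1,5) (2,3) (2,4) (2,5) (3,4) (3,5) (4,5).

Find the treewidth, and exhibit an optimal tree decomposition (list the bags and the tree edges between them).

Treewidth 3.
One optimal decomposition is:
Bags: B1 = {2, 3, 4, 5}  B2 = {1, 2, 4, 5}
Tree: B1–B2

Every bag has size at most 4, so the width is 4 − 1 = 3 and tw(G) ≤ 3. On the other hand G contains the 4-clique {1, 2, 4, 5}. A clique must lie in a single bag of any decomposition, so no decomposition can have width below 3. Combining the bounds, tw(G) = 3.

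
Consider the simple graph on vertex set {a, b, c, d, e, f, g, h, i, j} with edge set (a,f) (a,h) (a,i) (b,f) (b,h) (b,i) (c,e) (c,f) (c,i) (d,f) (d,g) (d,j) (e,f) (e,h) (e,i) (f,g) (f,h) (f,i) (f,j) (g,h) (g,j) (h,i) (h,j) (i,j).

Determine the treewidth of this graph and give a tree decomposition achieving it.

Treewidth 3.
One optimal decomposition is:
Bags: B1 = {f, h, i, j}  B2 = {b, f, h, i}  B3 = {f, g, h, j}  B4 = {a, f, h, i}  B5 = {e, f, h, i}  B6 = {c, e, f, i}  B7 = {d, f, g, j}
Tree: B1–B2, B1–B3, B1–B4, B1–B5, B5–B6, B3–B7

Each bag holds 4 vertices, so the decomposition has width 3, which upper-bounds the treewidth. For the lower bound, the 4 vertices {d, f, g, j} are pairwise adjacent, and any tree decomposition puts a clique entirely inside one bag — forcing width ≥ 3. Hence tw(G) = 3 exactly.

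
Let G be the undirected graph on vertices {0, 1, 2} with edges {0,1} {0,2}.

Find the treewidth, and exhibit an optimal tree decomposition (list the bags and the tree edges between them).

Treewidth 1.
One optimal decomposition is:
Bags: B1 = {0, 2}  B2 = {0, 1}
Tree: B1–B2

The largest bag has 2 vertices, giving width 1; this decomposition certifies tw(G) ≤ 1. Any graph with an edge has treewidth ≥ 1, and G has the edge 2–0. Therefore the treewidth is 1.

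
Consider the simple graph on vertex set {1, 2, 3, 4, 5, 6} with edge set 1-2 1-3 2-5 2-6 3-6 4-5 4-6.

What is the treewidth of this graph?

A width-2 tree decomposition is:
Bags: B1 = {4, 5, 6}  B2 = {2, 5, 6}  B3 = {2, 3, 6}  B4 = {1, 2, 3}
Tree: B1–B2, B2–B3, B3–B4
Each bag holds 3 vertices, so the decomposition has width 2, which upper-bounds the treewidth. Since 4–5–2–6–4 is a cycle in G, G is not acyclic. Forests are exactly the graphs of treewidth ≤ 1, so tw(G) ≥ 2. Hence tw(G) = 2 exactly.

2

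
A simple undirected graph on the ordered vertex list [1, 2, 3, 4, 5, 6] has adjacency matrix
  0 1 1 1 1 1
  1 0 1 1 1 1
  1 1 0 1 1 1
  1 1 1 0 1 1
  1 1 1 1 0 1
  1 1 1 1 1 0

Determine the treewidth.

A width-5 tree decomposition is:
Bags: B1 = {1, 2, 3, 4, 5, 6}
Tree: (single bag)
A single bag containing all 6 vertices is trivially a valid decomposition of width 5. For the lower bound, the 6 vertices {1, 2, 3, 4, 5, 6} are pairwise adjacent, and any tree decomposition puts a clique entirely inside one bag — forcing width ≥ 5. The upper and lower bounds meet at 5, so that is the treewidth.

5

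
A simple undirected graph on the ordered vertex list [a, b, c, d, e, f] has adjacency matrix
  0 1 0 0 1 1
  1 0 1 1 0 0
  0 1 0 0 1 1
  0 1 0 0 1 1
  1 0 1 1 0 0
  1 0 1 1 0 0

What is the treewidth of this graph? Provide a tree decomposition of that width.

Treewidth 3.
Bags: B1 = {a, b, e, f}  B2 = {b, d, e, f}  B3 = {b, c, e, f}
Tree: B1–B2, B2–B3

Every bag has size at most 4, so the width is 4 − 1 = 3 and tw(G) ≤ 3. For the lower bound: the 4 vertex sets {a,e}, {b,d}, {f}, {c} are disjoint, each induces a connected subgraph, and every pair is joined by at least one edge of G. Contracting each set to a single vertex therefore yields K_{4} as a minor, and since treewidth is minor-monotone, tw(G) ≥ tw(K_{4}) = 3. Hence tw(G) = 3 exactly.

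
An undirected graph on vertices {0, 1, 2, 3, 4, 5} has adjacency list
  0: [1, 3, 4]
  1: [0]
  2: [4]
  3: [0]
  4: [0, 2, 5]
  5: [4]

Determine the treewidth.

1

A width-1 tree decomposition is:
Bags: B1 = {0, 1}  B2 = {0, 4}  B3 = {0, 3}  B4 = {2, 4}  B5 = {4, 5}
Tree: B1–B2, B1–B3, B2–B4, B4–B5
The largest bag has 2 vertices, giving width 1; this decomposition certifies tw(G) ≤ 1. Any graph with an edge has treewidth ≥ 1, and G has the edge 1–0. Hence tw(G) = 1 exactly.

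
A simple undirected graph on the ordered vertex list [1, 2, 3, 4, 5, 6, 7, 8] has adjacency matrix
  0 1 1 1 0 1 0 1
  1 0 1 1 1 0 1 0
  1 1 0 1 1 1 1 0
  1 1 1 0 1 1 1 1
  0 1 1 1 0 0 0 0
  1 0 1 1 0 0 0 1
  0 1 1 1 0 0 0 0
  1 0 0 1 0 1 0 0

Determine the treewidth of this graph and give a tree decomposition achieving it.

Treewidth 3.
One optimal decomposition is:
Bags: B1 = {1, 3, 4, 6}  B2 = {1, 2, 3, 4}  B3 = {2, 3, 4, 7}  B4 = {1, 4, 6, 8}  B5 = {2, 3, 4, 5}
Tree: B1–B2, B2–B3, B1–B4, B2–B5

Each bag holds 4 vertices, so the decomposition has width 3, which upper-bounds the treewidth. On the other hand G contains the 4-clique {1, 4, 6, 8}. A clique must lie in a single bag of any decomposition, so no decomposition can have width below 3. The upper and lower bounds meet at 3, so that is the treewidth.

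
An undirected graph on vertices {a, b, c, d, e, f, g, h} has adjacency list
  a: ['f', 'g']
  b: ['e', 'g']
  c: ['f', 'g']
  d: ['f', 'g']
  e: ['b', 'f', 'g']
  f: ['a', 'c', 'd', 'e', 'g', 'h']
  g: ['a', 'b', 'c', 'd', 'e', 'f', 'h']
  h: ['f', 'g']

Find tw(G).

A width-2 tree decomposition is:
Bags: B1 = {e, f, g}  B2 = {a, f, g}  B3 = {b, e, g}  B4 = {c, f, g}  B5 = {d, f, g}  B6 = {f, g, h}
Tree: B1–B2, B1–B3, B2–B4, B2–B5, B1–B6
The largest bag has 3 vertices, giving width 2; this decomposition certifies tw(G) ≤ 2. On the other hand G contains the 3-clique {d, f, g}. A clique must lie in a single bag of any decomposition, so no decomposition can have width below 2. Combining the bounds, tw(G) = 2.

2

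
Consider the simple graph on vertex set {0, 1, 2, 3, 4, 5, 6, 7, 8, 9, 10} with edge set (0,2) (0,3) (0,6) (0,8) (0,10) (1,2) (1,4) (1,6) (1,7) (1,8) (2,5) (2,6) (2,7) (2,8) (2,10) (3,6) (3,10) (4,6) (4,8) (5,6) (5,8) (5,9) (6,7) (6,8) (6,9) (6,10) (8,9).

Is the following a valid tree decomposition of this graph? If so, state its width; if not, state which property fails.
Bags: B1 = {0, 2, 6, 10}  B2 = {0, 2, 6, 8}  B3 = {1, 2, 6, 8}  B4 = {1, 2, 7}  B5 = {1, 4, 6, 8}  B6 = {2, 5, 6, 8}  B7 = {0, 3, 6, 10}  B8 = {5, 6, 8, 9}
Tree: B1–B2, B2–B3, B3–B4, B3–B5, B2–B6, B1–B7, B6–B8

No — edge (6,7) lies in no bag.

A tree decomposition must satisfy three properties: every vertex lies in some bag; for every edge, both endpoints lie together in some bag; and for every vertex, the bags containing it form a connected subtree. Here edge (6,7) lies in no bag, so the decomposition is invalid.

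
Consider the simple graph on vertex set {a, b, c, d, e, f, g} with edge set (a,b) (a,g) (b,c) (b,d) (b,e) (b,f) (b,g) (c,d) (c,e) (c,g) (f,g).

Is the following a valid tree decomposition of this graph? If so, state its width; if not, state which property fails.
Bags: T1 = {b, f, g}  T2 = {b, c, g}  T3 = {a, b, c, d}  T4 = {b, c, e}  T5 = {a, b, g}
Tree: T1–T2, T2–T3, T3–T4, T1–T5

No — bags containing vertex a are not connected in the tree.

A tree decomposition must satisfy three properties: every vertex lies in some bag; for every edge, both endpoints lie together in some bag; and for every vertex, the bags containing it form a connected subtree. Here bags containing vertex a are not connected in the tree, so the decomposition is invalid.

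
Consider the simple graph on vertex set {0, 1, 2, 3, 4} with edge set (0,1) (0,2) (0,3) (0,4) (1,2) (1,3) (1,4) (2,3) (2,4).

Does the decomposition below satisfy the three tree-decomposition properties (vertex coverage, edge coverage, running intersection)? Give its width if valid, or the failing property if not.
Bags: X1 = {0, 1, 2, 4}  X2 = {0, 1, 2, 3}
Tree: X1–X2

Yes; width 3.

Vertex coverage: the bags together contain {0, 1, 2, 3, 4}, the full vertex set. Edge coverage: each edge of G has both endpoints in at least one bag. Running intersection: for every vertex, the bags containing it form a connected subtree. All three properties hold, so this is a valid tree decomposition of width max|bag| − 1 = 3, and hence tw(G) ≤ 3.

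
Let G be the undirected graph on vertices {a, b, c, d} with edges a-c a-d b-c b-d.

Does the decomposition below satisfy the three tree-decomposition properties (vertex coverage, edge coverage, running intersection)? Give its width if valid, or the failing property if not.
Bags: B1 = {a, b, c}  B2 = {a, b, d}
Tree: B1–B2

Yes; width 2.

Checking the three conditions: (i) the bags cover all of {a, b, c, d}; (ii) for each edge, some bag contains both endpoints; (iii) the bags containing any fixed vertex form a subtree. All hold, so the decomposition is valid with width 3 − 1 = 2.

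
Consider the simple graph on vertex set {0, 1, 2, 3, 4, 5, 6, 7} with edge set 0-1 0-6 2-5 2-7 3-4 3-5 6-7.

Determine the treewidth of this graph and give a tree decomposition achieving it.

Each bag holds 2 vertices, so the decomposition has width 1, which upper-bounds the treewidth. Any graph with an edge has treewidth ≥ 1, and G has the edge 4–3. Hence tw(G) = 1 exactly.

Treewidth 1.
One such decomposition:
Bags: B1 = {3, 4}  B2 = {3, 5}  B3 = {2, 5}  B4 = {2, 7}  B5 = {6, 7}  B6 = {0, 6}  B7 = {0, 1}
Tree: B1–B2, B2–B3, B3–B4, B4–B5, B5–B6, B6–B7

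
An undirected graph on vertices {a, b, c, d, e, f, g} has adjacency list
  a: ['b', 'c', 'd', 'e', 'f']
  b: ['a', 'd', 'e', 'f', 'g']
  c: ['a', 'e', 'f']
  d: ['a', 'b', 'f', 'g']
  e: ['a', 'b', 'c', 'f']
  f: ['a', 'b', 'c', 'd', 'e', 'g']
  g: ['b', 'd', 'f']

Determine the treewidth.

A width-3 tree decomposition is:
Bags: B1 = {b, d, f, g}  B2 = {a, b, d, f}  B3 = {a, b, e, f}  B4 = {a, c, e, f}
Tree: B1–B2, B2–B3, B3–B4
Each bag holds 4 vertices, so the decomposition has width 3, which upper-bounds the treewidth. For the lower bound, the 4 vertices {a, c, e, f} are pairwise adjacent, and any tree decomposition puts a clique entirely inside one bag — forcing width ≥ 3. The upper and lower bounds meet at 3, so that is the treewidth.

3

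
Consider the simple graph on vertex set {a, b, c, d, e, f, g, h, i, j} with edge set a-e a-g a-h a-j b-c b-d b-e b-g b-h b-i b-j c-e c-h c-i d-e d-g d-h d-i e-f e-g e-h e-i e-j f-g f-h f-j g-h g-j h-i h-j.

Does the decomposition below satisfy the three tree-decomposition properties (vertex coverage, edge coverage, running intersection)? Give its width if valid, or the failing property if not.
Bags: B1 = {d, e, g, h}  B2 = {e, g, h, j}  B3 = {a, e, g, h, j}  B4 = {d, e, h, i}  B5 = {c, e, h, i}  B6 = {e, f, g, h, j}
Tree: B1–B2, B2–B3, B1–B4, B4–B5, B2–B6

No — vertex b appears in no bag.

A tree decomposition must satisfy three properties: every vertex lies in some bag; for every edge, both endpoints lie together in some bag; and for every vertex, the bags containing it form a connected subtree. Here vertex b appears in no bag, so the decomposition is invalid.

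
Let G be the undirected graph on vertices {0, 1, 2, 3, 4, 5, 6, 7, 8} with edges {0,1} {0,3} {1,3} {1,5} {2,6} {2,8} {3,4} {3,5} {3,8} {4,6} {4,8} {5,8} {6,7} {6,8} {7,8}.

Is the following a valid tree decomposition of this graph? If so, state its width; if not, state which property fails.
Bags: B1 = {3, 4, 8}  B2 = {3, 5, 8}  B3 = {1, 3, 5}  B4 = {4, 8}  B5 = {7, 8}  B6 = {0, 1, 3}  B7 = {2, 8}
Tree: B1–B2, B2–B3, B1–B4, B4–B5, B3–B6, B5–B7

A tree decomposition must satisfy three properties: every vertex lies in some bag; for every edge, both endpoints lie together in some bag; and for every vertex, the bags containing it form a connected subtree. Here vertex 6 appears in no bag, so the decomposition is invalid.

No — vertex 6 appears in no bag.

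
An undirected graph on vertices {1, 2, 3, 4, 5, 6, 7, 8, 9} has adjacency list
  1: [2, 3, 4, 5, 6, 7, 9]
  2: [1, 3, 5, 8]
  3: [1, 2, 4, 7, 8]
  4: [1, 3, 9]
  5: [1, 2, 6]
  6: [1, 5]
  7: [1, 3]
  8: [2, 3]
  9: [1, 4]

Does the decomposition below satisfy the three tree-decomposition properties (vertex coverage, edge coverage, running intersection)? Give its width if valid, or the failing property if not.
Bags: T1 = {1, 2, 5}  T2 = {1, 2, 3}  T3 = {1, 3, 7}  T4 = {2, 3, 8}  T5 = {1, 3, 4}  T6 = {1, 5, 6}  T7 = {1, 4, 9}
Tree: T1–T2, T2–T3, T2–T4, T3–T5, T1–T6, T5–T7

Yes; width 2.

Every vertex of G appears in some bag (union = {1, 2, 3, 4, 5, 6, 7, 8, 9}); every edge is covered by a bag; and for each vertex v the set of bags containing v is connected in the bag tree. The decomposition is therefore valid. The largest bag has 3 vertices, so the width is 2.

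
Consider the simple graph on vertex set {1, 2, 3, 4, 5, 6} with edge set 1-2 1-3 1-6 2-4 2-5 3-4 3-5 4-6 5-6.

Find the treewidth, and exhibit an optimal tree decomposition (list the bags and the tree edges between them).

Every bag has size at most 4, so the width is 4 − 1 = 3 and tw(G) ≤ 3. For the lower bound: the 4 vertex sets {1,3}, {2,5}, {6}, {4} are disjoint, each induces a connected subgraph, and every pair is joined by at least one edge of G. Contracting each set to a single vertex therefore yields K_{4} as a minor, and since treewidth is minor-monotone, tw(G) ≥ tw(K_{4}) = 3. Hence tw(G) = 3 exactly.

Treewidth 3.
One optimal decomposition is:
Bags: B1 = {1, 2, 3, 6}  B2 = {2, 3, 5, 6}  B3 = {2, 3, 4, 6}
Tree: B1–B2, B2–B3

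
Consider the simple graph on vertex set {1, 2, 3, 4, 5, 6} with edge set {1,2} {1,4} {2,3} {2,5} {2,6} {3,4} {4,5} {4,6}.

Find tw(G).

A width-2 tree decomposition is:
Bags: B1 = {1, 2, 4}  B2 = {2, 4, 5}  B3 = {2, 3, 4}  B4 = {2, 4, 6}
Tree: B1–B2, B2–B3, B3–B4
Every bag has size at most 3, so the width is 3 − 1 = 2 and tw(G) ≤ 2. Since 1–4–5–2–1 is a cycle in G, G is not acyclic. Forests are exactly the graphs of treewidth ≤ 1, so tw(G) ≥ 2. The upper and lower bounds meet at 2, so that is the treewidth.

2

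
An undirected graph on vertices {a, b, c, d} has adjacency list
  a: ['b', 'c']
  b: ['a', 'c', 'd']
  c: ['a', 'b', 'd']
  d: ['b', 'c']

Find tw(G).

2

A width-2 tree decomposition is:
Bags: B1 = {a, b, c}  B2 = {b, c, d}
Tree: B1–B2
Each bag holds 3 vertices, so the decomposition has width 2, which upper-bounds the treewidth. Conversely, {b, c, d} is a clique of size 3, and the vertices of any clique must share a bag in every tree decomposition; so some bag has ≥ 3 vertices and tw(G) ≥ 2. Combining the bounds, tw(G) = 2.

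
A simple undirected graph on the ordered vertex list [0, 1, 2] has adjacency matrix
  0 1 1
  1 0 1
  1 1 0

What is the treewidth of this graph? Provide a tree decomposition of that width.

A single bag containing all 3 vertices is trivially a valid decomposition of width 2. On the other hand G contains the 3-clique {0, 1, 2}. A clique must lie in a single bag of any decomposition, so no decomposition can have width below 2. Hence tw(G) = 2 exactly.

Treewidth 2.
One optimal decomposition is:
Bags: B1 = {0, 1, 2}
Tree: (single bag)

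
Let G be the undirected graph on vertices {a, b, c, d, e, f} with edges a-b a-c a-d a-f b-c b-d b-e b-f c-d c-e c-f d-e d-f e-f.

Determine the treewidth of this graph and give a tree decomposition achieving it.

The largest bag has 5 vertices, giving width 4; this decomposition certifies tw(G) ≤ 4. Conversely, {b, c, d, e, f} is a clique of size 5, and the vertices of any clique must share a bag in every tree decomposition; so some bag has ≥ 5 vertices and tw(G) ≥ 4. Combining the bounds, tw(G) = 4.

Treewidth 4.
One such decomposition:
Bags: B1 = {a, b, c, d, f}  B2 = {b, c, d, e, f}
Tree: B1–B2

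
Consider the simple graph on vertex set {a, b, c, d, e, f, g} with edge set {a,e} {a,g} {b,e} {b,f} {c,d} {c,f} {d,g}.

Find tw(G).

2

A width-2 tree decomposition is:
Bags: B1 = {b, c, f}  B2 = {b, c, e}  B3 = {a, c, e}  B4 = {a, c, g}  B5 = {c, d, g}
Tree: B1–B2, B2–B3, B3–B4, B4–B5
The largest bag has 3 vertices, giving width 2; this decomposition certifies tw(G) ≤ 2. The edges c–f–b–e–a–g–d–c form a cycle, so G is not a tree and its treewidth is at least 2. Therefore the treewidth is 2.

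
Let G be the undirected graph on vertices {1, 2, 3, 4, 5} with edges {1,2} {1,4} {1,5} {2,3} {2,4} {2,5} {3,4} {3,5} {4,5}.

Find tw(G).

A width-3 tree decomposition is:
Bags: B1 = {1, 2, 4, 5}  B2 = {2, 3, 4, 5}
Tree: B1–B2
Each bag holds 4 vertices, so the decomposition has width 3, which upper-bounds the treewidth. Conversely, {1, 2, 4, 5} is a clique of size 4, and the vertices of any clique must share a bag in every tree decomposition; so some bag has ≥ 4 vertices and tw(G) ≥ 3. The upper and lower bounds meet at 3, so that is the treewidth.

3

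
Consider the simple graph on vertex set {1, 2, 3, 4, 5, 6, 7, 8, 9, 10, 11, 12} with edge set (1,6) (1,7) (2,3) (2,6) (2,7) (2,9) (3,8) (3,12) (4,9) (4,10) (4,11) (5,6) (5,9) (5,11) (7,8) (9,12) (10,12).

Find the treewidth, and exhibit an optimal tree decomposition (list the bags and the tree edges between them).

Each bag holds 4 vertices, so the decomposition has width 3, which upper-bounds the treewidth. For the lower bound: the 4 vertex sets {1,7,8}, {6}, {2}, {3,5,9,12} are disjoint, each induces a connected subgraph, and every pair is joined by at least one edge of G. Contracting each set to a single vertex therefore yields K_{4} as a minor, and since treewidth is minor-monotone, tw(G) ≥ tw(K_{4}) = 3. Hence tw(G) = 3 exactly.

Treewidth 3.
One optimal decomposition is:
Bags: B1 = {1, 6, 7, 8}  B2 = {2, 6, 7, 8}  B3 = {2, 3, 6, 8}  B4 = {2, 3, 5, 6}  B5 = {2, 3, 5, 9}  B6 = {3, 5, 9, 12}  B7 = {5, 9, 11, 12}  B8 = {4, 9, 11, 12}  B9 = {4, 10, 11, 12}
Tree: B1–B2, B2–B3, B3–B4, B4–B5, B5–B6, B6–B7, B7–B8, B8–B9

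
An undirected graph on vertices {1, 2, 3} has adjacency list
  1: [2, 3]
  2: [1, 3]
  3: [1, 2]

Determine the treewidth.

2

A width-2 tree decomposition is:
Bags: B1 = {1, 2, 3}
Tree: (single bag)
With just one bag of size 3, the width is 3 − 1 = 2, so tw(G) ≤ 2. Conversely, {1, 2, 3} is a clique of size 3, and the vertices of any clique must share a bag in every tree decomposition; so some bag has ≥ 3 vertices and tw(G) ≥ 2. Hence tw(G) = 2 exactly.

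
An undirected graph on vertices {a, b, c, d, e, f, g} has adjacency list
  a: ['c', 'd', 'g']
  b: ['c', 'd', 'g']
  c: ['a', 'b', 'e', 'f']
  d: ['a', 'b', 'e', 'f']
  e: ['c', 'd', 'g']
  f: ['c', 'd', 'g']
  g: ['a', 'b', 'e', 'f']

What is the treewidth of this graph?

A width-3 tree decomposition is:
Bags: B1 = {c, d, f, g}  B2 = {c, d, e, g}  B3 = {a, c, d, g}  B4 = {b, c, d, g}
Tree: B1–B2, B2–B3, B3–B4
Each bag holds 4 vertices, so the decomposition has width 3, which upper-bounds the treewidth. For the lower bound: the 4 vertex sets {d,f}, {e,g}, {c}, {a} are disjoint, each induces a connected subgraph, and every pair is joined by at least one edge of G. Contracting each set to a single vertex therefore yields K_{4} as a minor, and since treewidth is minor-monotone, tw(G) ≥ tw(K_{4}) = 3. Therefore the treewidth is 3.

3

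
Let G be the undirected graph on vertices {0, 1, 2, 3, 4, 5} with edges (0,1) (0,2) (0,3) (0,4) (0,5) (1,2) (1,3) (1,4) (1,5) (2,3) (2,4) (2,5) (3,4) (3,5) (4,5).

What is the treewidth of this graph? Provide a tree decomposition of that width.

A single bag containing all 6 vertices is trivially a valid decomposition of width 5. On the other hand G contains the 6-clique {0, 1, 2, 3, 4, 5}. A clique must lie in a single bag of any decomposition, so no decomposition can have width below 5. The upper and lower bounds meet at 5, so that is the treewidth.

Treewidth 5.
One optimal decomposition is:
Bags: B1 = {0, 1, 2, 3, 4, 5}
Tree: (single bag)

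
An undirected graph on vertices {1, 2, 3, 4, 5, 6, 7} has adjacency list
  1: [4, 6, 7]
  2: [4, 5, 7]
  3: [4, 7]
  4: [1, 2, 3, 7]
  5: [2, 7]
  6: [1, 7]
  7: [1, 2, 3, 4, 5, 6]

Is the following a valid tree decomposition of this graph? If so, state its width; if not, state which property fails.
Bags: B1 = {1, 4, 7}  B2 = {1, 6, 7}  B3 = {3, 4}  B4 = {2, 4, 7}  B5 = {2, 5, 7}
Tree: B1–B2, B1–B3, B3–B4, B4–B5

No — edge (7,3) lies in no bag.

A tree decomposition must satisfy three properties: every vertex lies in some bag; for every edge, both endpoints lie together in some bag; and for every vertex, the bags containing it form a connected subtree. Here edge (7,3) lies in no bag, so the decomposition is invalid.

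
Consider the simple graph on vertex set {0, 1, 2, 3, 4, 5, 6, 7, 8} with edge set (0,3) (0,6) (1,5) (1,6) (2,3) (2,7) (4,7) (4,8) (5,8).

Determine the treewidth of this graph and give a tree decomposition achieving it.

Every bag has size at most 3, so the width is 3 − 1 = 2 and tw(G) ≤ 2. For the lower bound, G contains the cycle 7–2–3–0–6–1–5–8–4–7, so G is not a forest; only forests have treewidth ≤ 1, hence tw(G) ≥ 2. The upper and lower bounds meet at 2, so that is the treewidth.

Treewidth 2.
Bags: B1 = {2, 3, 7}  B2 = {0, 3, 7}  B3 = {0, 6, 7}  B4 = {1, 6, 7}  B5 = {1, 5, 7}  B6 = {5, 7, 8}  B7 = {4, 7, 8}
Tree: B1–B2, B2–B3, B3–B4, B4–B5, B5–B6, B6–B7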